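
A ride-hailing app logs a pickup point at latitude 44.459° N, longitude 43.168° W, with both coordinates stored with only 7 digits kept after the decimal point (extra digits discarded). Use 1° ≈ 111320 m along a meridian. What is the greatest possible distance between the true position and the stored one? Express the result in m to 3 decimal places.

0.014 m

Truncating at 7 decimal places can drop up to a full unit in the last place, so each coordinate may be off by as much as 1e-07°.
Latitude error → 1e-07 × 111320 = 0.011132 m along the meridian.
E–W at 44.459°: 1e-07° × 111320 × cos 44.459° = 1e-07 × 111320 × 0.7138 ≈ 0.00794549 m.
Worst case both components are at the extreme and orthogonal: √(0.011132² + 0.00794549²) ≈ 0.0136767 m.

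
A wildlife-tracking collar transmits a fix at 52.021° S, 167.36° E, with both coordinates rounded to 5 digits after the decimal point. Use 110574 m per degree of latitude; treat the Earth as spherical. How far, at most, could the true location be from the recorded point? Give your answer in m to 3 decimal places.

Rounding to 5 decimal places leaves each coordinate within ±5e-06° of the true value.
North–south component: 5e-06° × 110574 = 0.55287 m.
E–W at 52.021°: 5e-06° × 110574 × cos 52.021° = 5e-06 × 110574 × 0.6154 ≈ 0.340221 m.
The two errors are perpendicular, so the maximum displacement is √(0.55287² + 0.340221²) ≈ 0.649165 m.

0.649 m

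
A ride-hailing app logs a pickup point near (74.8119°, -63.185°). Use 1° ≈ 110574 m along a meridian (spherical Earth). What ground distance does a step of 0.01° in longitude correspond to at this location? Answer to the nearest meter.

0.01° of longitude at 74.8119° is 0.01 × 110574 × cos 74.8119° ≈ 0.01 × 28969.1 = 289.691 m.

290 meters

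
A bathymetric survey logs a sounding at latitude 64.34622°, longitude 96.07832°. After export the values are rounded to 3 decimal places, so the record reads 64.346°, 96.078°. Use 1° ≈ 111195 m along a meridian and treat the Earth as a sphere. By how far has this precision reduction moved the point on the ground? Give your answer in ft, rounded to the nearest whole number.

The latitude changed by +0.00022° and the longitude by +0.00032°.
N–S: 0.00022° × 111195 m/° = 24.4629 m.
East–west at this latitude: 0.00032° × 111195 × cos 64.346° ≈ 0.00032 × 48140.3 = 15.4049 m.
Distance: √(24.4629² + 15.4049²) ≈ 28.9092 m.
Converting: 28.9092 m × 3.2808 ft/m ≈ 94.847 ft.

95 ft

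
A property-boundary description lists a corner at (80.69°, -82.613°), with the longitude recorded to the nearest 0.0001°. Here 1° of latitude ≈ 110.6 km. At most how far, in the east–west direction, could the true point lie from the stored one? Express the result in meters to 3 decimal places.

0.895 meters

Rounding to 4 decimal places leaves the longitude within ±5e-05° of the true value.
One degree of longitude at 80.69° is 110600 × cos 80.69° ≈ 110600 × 0.1618 = 17892.4 m.
Maximum E–W displacement: 5e-05 × 17892.4 = 0.894622 m.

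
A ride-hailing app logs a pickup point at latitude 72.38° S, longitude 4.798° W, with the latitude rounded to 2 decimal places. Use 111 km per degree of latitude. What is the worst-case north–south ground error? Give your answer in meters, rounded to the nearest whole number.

555 meters

Rounding to 2 decimal places leaves the latitude within ±0.005° of the true value.
So the N–S error is at most 0.005 × 111000 = 555 m.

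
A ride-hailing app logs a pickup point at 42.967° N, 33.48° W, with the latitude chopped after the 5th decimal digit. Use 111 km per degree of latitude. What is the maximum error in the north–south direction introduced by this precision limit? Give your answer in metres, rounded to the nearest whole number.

1 metres

Truncating at 5 decimal places can drop up to a full unit in the last place, so the latitude may be off by as much as 1e-05°.
North–south distance: 1e-05° × 111000 m/° = 1.11 m.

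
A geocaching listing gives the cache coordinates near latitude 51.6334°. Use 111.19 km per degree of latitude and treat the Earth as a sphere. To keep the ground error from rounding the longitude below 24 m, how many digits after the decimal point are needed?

4 decimal places

At 51.6334° one degree of longitude covers 111190 × cos 51.6334° ≈ 111190 × 0.6207 ≈ 69014.6 m.
With N decimal places the half-ulp bound is 0.5·10⁻ᴺ°, or 0.5·10⁻ᴺ × 69014.6 m on the ground.
Setting 34507.3 × 10⁻ᴺ ≤ 24 gives 10ᴺ ≥ 1438, i.e. N ≥ 3.16.
So 4 decimal places suffice (3.45 m); 3 would allow up to 34.5 m.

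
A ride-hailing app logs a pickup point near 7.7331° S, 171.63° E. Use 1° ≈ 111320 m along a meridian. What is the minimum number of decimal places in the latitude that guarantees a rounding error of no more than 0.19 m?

One degree of latitude covers 111320 m.
With N decimal places the half-ulp bound is 0.5·10⁻ᴺ°, or 0.5·10⁻ᴺ × 111320 m on the ground.
Need 0.5 × 111320 × 10⁻ᴺ ≤ 0.19 → 10⁻ᴺ ≤ 3.414e-06, so N ≥ 5.47.
So 6 decimal places suffice (0.0557 m); 5 would allow up to 0.557 m.

6 decimal places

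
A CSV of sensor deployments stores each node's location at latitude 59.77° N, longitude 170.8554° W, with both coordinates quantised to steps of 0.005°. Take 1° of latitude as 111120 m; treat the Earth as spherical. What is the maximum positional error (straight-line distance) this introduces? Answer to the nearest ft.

1020 ft

With a 0.005° grid the true value lies within half a step, ±0.005°/2 = ±0.0025°, of the stored one.
North–south component: 0.0025° × 111120 = 277.8 m.
E–W at 59.77°: 0.0025° × 111120 × cos 59.77° = 0.0025 × 111120 × 0.5035 ≈ 139.865 m.
The two errors are perpendicular, so the maximum displacement is √(277.8² + 139.865²) ≈ 311.022 m.
Converting: 311.022 m × 3.2808 ft/m ≈ 1020.4 ft.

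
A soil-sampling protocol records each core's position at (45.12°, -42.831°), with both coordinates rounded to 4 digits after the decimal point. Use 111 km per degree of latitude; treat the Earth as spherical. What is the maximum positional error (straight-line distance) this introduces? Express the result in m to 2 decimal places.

6.79 m

Rounding to 4 decimal places leaves each coordinate within ±5e-05° of the true value.
North–south component: 5e-05° × 111000 = 5.55 m.
Longitude error → 5e-05 × 111000 × cos 45.12° = 5e-05 × 111000 × 0.7056 ≈ 3.91621 m.
Worst case both components are at the extreme and orthogonal: √(5.55² + 3.91621²) ≈ 6.79259 m.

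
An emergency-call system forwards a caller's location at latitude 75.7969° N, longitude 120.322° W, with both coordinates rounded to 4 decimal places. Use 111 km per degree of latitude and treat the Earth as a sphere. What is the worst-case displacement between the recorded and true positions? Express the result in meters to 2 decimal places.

Rounding to 4 decimal places leaves each coordinate within ±5e-05° of the true value.
Latitude error → 5e-05 × 111000 = 5.55 m along the meridian.
Longitude error → 5e-05 × 111000 × cos 75.7969° = 5e-05 × 111000 × 0.2454 ≈ 1.36175 m.
Worst case both components are at the extreme and orthogonal: √(5.55² + 1.36175²) ≈ 5.71462 m.

5.71 meters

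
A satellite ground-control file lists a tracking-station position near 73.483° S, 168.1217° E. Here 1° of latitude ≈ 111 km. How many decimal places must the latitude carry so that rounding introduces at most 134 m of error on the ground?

One degree of latitude covers 111000 m.
N decimal places → at most half a unit in the last place, 0.5 × 10⁻ᴺ° = 111000/2 × 10⁻ᴺ m.
Need 0.5 × 111000 × 10⁻ᴺ ≤ 134 → 10⁻ᴺ ≤ 2.414e-03, so N ≥ 2.62.
At 2 places the error can reach 555 m, but 3 places keeps it to 55.5 m.

3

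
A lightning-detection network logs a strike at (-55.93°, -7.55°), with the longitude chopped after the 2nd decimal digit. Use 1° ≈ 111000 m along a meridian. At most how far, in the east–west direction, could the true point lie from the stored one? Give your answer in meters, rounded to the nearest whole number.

Truncating at 2 decimal places can drop up to a full unit in the last place, so the longitude may be off by as much as 0.01°.
Parallels shrink by cos φ, so at 55.93° a degree of longitude is 111000 × 0.5602 ≈ 62182.8 m.
East–west error: 0.01° × 62182.8 m/° ≈ 621.828 m.

622 meters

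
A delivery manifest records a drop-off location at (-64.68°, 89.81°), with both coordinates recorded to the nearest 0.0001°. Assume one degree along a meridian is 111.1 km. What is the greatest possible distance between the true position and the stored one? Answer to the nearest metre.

6 metres

Rounding to 4 decimal places leaves each coordinate within ±5e-05° of the true value.
N–S: 5e-05° × 111100 m/° = 5.555 m.
E–W at 64.68°: 5e-05° × 111100 × cos 64.68° = 5e-05 × 111100 × 0.4277 ≈ 2.37573 m.
The two errors are perpendicular, so the maximum displacement is √(5.555² + 2.37573²) ≈ 6.0417 m.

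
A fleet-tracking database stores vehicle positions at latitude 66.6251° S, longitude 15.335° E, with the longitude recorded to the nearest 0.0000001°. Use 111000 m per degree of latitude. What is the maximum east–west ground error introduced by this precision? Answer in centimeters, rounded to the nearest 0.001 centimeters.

0.220 centimeters

Rounding to 7 decimal places leaves the longitude within ±5e-08° of the true value.
One degree of longitude at 66.6251° is 111000 × cos 66.6251° ≈ 111000 × 0.3967 = 44038.8 m.
Maximum E–W displacement: 5e-08 × 44038.8 = 0.00220194 m.
That is 0.00220194 m = 0.22019 cm.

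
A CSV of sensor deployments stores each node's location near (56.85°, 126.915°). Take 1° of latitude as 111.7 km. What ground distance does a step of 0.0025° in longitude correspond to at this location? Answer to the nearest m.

0.0025° of longitude at 56.85° is 0.0025 × 111700 × cos 56.85° ≈ 0.0025 × 61081.2 = 152.703 m.

153 m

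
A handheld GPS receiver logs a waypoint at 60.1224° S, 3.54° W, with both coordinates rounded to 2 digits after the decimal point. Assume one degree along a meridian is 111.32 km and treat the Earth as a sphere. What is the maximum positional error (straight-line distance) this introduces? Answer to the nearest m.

Rounding to 2 decimal places leaves each coordinate within ±0.005° of the true value.
North–south component: 0.005° × 111320 = 556.6 m.
East–west component at 60.1224°: 0.005° × 111320 × cos 60.1224° ≈ 0.005 × 55453.9 ≈ 277.27 m.
Worst case both components are at the extreme and orthogonal: √(556.6² + 277.27²) ≈ 621.838 m.

622 m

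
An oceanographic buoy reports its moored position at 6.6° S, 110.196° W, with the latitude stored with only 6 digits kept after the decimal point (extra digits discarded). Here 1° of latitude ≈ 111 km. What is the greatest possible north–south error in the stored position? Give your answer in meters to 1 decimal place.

Truncating at 6 decimal places can drop up to a full unit in the last place, so the latitude may be off by as much as 1e-06°.
So the N–S error is at most 1e-06 × 111000 = 0.111 m.

0.1 meters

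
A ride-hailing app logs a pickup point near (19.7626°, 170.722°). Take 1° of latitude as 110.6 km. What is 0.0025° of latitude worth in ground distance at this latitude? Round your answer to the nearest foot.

0.0025° × 110600 m/° = 276.5 m.
Converting: 276.5 m × 3.2808 ft/m ≈ 907.15 ft.

907 feet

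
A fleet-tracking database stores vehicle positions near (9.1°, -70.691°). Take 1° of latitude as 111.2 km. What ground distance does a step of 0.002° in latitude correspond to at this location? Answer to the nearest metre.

222 metres

Along a meridian 0.002° is 0.002 × 111200 = 222.4 m.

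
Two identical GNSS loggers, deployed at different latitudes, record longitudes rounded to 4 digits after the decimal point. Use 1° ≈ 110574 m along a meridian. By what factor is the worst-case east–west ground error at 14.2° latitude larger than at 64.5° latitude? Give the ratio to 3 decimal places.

Rounding to 4 decimal places leaves the longitude within ±5e-05° of the true value.
At 14.2°: 5e-05° × 110574 × cos 14.2° = 5e-05 × 110574 × 0.9694 ≈ 5.3598 m.
Error at 64.5° = 5e-05° × 110574 × cos 64.5° ≈ 5.5287 × 0.4305 = 2.3802 m.
Ratio: 5.3598 / 2.3802 = cos 14.2° / cos 64.5° ≈ 2.2518.

2.252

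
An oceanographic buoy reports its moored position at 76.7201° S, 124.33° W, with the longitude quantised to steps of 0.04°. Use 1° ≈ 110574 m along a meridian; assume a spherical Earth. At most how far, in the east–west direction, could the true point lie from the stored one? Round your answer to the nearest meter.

508 meters

With a 0.04° grid the true value lies within half a step, ±0.04°/2 = ±0.02°, of the stored one.
One degree of longitude at 76.7201° is 110574 × cos 76.7201° ≈ 110574 × 0.2297 = 25399.8 m.
Maximum E–W displacement: 0.02 × 25399.8 = 507.995 m.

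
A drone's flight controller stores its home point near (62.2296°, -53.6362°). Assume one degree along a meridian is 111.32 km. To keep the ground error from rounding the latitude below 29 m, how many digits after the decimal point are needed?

One degree of latitude covers 111320 m.
N decimal places → at most half a unit in the last place, 0.5 × 10⁻ᴺ° = 111320/2 × 10⁻ᴺ m.
Need 0.5 × 111320 × 10⁻ᴺ ≤ 29 → 10⁻ᴺ ≤ 5.210e-04, so N ≥ 3.28.
N = 3 would give 55.7 m (too coarse); N = 4 gives 5.57 m ≤ 29 m.

4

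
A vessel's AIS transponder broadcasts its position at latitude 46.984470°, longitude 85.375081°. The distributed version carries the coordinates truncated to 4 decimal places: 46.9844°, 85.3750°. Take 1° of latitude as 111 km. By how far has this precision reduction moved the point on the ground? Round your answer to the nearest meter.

10 meters

Δlat = 46.984470 − 46.9844 = +0.000070°; Δlon = 85.375081 − 85.3750 = +0.000081°.
N–S: 0.000070° × 111000 m/° = 7.77 m.
E–W at 46.9844°: 0.000081° × 111000 × cos 46.9844° = 0.000081 × 111000 × 0.6822 ≈ 6.13364 m.
Hypotenuse of the two orthogonal shifts: √(7.77² + 6.13364²) = 9.89921 m.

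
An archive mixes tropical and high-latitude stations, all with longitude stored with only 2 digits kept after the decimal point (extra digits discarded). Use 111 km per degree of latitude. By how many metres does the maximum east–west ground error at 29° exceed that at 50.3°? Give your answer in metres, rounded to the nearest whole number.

Truncating at 2 decimal places can drop up to a full unit in the last place, so the longitude may be off by as much as 0.01°.
Error at 29° = 0.01° × 111000 × cos 29° ≈ 1110 × 0.8746 = 970.83 m.
At 50.3°: 0.01° × 111000 × cos 50.3° = 0.01 × 111000 × 0.6388 ≈ 709.03 m.
So the lower-latitude error exceeds the higher by 970.83 − 709.03 = 261.8 m.

262 metres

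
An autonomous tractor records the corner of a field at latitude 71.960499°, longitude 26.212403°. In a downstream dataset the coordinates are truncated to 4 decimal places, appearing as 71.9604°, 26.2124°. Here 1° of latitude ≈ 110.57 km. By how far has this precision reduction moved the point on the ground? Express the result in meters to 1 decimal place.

Δlat = 71.960499 − 71.9604 = +0.000099°; Δlon = 26.212403 − 26.2124 = +0.000003°.
North–south shift: 0.000099 × 110570 = 10.9464 m.
E–W at 71.9604°: 0.000003° × 110570 × cos 71.9604° = 0.000003 × 110570 × 0.3097 ≈ 0.102722 m.
Hypotenuse of the two orthogonal shifts: √(10.9464² + 0.102722²) = 10.9469 m.

10.9 meters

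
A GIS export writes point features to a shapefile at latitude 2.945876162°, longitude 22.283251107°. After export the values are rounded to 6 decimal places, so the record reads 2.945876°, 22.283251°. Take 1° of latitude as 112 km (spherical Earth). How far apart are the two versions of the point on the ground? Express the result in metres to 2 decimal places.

0.02 metres

The latitude changed by +0.000000162° and the longitude by +0.000000107°.
N–S: 0.000000162° × 112000 m/° = 0.018144 m.
East–west at this latitude: 0.000000107° × 112000 × cos 2.94588° ≈ 0.000000107 × 111852 = 0.0119682 m.
Combined displacement = (0.018144² + 0.0119682²)^½ ≈ 0.0217357 m.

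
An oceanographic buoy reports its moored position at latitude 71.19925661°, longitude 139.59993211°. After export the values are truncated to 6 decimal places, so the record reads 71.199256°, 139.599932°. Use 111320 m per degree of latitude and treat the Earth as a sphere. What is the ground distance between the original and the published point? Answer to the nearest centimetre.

The latitude changed by +0.00000061° and the longitude by +0.00000011°.
N–S: 0.00000061° × 111320 m/° = 0.0679052 m.
East–west at this latitude: 0.00000011° × 111320 × cos 71.1993° ≈ 0.00000011 × 35876 = 0.00394636 m.
Combined displacement = (0.0679052² + 0.00394636²)^½ ≈ 0.0680198 m.
That is 0.0680198 m = 6.802 cm.

7 centimetres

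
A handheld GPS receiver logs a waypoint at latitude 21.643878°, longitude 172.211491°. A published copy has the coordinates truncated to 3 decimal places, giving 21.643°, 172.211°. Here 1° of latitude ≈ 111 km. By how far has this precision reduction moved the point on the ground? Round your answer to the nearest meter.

Δlat = 21.643878 − 21.643 = +0.000878°; Δlon = 172.211491 − 172.211 = +0.000491°.
North–south shift: 0.000878 × 111000 = 97.458 m.
East–west at this latitude: 0.000491° × 111000 × cos 21.643° ≈ 0.000491 × 103174 = 50.6587 m.
Distance: √(97.458² + 50.6587²) ≈ 109.838 m.

110 meters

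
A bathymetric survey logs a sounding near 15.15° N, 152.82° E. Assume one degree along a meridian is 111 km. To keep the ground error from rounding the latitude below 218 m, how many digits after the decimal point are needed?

3

One degree of latitude covers 111000 m.
With N decimal places the half-ulp bound is 0.5·10⁻ᴺ°, or 0.5·10⁻ᴺ × 111000 m on the ground.
Need 0.5 × 111000 × 10⁻ᴺ ≤ 218 → 10⁻ᴺ ≤ 3.928e-03, so N ≥ 2.41.
So 3 decimal places suffice (55.5 m); 2 would allow up to 555 m.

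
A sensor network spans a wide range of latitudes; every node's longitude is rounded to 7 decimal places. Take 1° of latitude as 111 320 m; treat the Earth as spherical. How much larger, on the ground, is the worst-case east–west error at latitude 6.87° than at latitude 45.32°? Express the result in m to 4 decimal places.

0.0016 m

Rounding to 7 decimal places leaves the longitude within ±5e-08° of the true value.
At 6.87°: 5e-08° × 111320 × cos 6.87° = 5e-08 × 111320 × 0.9928 ≈ 0.005526 m.
At 45.32°: 5e-08° × 111320 × cos 45.32° = 5e-08 × 111320 × 0.7031 ≈ 0.0039137 m.
Difference: 0.005526 − 0.0039137 = 0.0016123 m.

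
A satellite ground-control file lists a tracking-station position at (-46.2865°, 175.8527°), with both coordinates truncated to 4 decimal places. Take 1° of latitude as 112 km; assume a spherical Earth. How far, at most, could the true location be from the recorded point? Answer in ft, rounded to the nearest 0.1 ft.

Truncating at 4 decimal places can drop up to a full unit in the last place, so each coordinate may be off by as much as 0.0001°.
N–S: 0.0001° × 112000 m/° = 11.2 m.
Longitude error → 0.0001 × 112000 × cos 46.2865° = 0.0001 × 112000 × 0.6911 ≈ 7.73979 m.
Combining orthogonally: (11.2² + 7.73979²)^½ ≈ 13.6141 m.
Converting: 13.6141 m × 3.2808 ft/m ≈ 44.666 ft.

44.7 ft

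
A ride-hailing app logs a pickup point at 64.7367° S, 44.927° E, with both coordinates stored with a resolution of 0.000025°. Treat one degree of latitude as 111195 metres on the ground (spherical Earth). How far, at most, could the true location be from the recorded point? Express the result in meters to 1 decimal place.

With a 0.000025° grid the true value lies within half a step, ±0.000025°/2 = ±1.25e-05°, of the stored one.
Latitude error → 1.25e-05 × 111195 = 1.38994 m along the meridian.
East–west component at 64.7367°: 1.25e-05° × 111195 × cos 64.7367° ≈ 1.25e-05 × 47455.7 ≈ 0.593196 m.
Combining orthogonally: (1.38994² + 0.593196²)^½ ≈ 1.51123 m.

1.5 meters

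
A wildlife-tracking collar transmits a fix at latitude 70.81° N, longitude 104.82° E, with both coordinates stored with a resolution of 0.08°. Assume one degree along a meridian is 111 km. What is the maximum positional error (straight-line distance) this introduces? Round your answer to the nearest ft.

With a 0.08° grid the true value lies within half a step, ±0.08°/2 = ±0.04°, of the stored one.
Latitude error → 0.04 × 111000 = 4440 m along the meridian.
Longitude error → 0.04 × 111000 × cos 70.81° = 0.04 × 111000 × 0.3287 ≈ 1459.44 m.
Combining orthogonally: (4440² + 1459.44²)^½ ≈ 4673.71 m.
In feet: 4673.71 m ÷ 0.3048 ≈ 15334 ft.

15334 ft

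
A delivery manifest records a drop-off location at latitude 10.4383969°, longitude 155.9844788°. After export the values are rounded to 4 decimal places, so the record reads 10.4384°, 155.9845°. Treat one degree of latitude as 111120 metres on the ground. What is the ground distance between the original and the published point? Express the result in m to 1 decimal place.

The latitude changed by -0.0000031° and the longitude by -0.0000212°.
N–S: -0.0000031° × 111120 m/° = -0.344472 m.
E–W at 10.4384°: -0.0000212° × 111120 × cos 10.4384° = -0.0000212 × 111120 × 0.9835 ≈ -2.31676 m.
Distance: √(0.344472² + 2.31676²) ≈ 2.34223 m.

2.3 m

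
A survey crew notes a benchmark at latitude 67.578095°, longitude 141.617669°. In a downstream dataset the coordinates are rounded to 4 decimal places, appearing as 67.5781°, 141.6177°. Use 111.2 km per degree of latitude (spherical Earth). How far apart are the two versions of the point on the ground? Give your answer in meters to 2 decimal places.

Δlat = 67.578095 − 67.5781 = -0.000005°; Δlon = 141.617669 − 141.6177 = -0.000031°.
N–S: -0.000005° × 111200 m/° = -0.556 m.
East–west at this latitude: -0.000031° × 111200 × cos 67.5781° ≈ -0.000031 × 42414.3 = -1.31484 m.
Hypotenuse of the two orthogonal shifts: √(0.556² + 1.31484²) = 1.42757 m.

1.43 meters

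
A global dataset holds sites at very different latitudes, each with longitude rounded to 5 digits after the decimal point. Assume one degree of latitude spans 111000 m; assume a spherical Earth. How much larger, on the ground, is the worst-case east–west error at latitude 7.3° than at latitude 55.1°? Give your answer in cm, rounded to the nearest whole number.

Rounding to 5 decimal places leaves the longitude within ±5e-06° of the true value.
At 7.3°: 5e-06° × 111000 × cos 7.3° = 5e-06 × 111000 × 0.9919 ≈ 0.5505 m.
Error at 55.1° = 5e-06° × 111000 × cos 55.1° ≈ 0.555 × 0.5721 = 0.31754 m.
Difference: 0.5505 − 0.31754 = 0.23296 m.
That is 0.23296 m = 23.296 cm.

23 cm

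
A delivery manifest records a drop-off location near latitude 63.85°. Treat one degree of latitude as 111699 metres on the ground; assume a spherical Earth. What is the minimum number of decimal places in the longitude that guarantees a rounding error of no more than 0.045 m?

At 63.85° one degree of longitude covers 111699 × cos 63.85° ≈ 111699 × 0.4407 ≈ 49228.3 m.
With N decimal places the half-ulp bound is 0.5·10⁻ᴺ°, or 0.5·10⁻ᴺ × 49228.3 m on the ground.
Setting 24614.1 × 10⁻ᴺ ≤ 0.045 gives 10ᴺ ≥ 5.47e+05, i.e. N ≥ 5.74.
At 5 places the error can reach 0.246 m, but 6 places keeps it to 0.0246 m.

6 decimal places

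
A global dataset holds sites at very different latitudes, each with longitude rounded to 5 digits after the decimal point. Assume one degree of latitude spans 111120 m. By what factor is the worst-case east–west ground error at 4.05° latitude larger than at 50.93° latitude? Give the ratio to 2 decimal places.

Rounding to 5 decimal places leaves the longitude within ±5e-06° of the true value.
At 4.05°: 5e-06° × 111120 × cos 4.05° = 5e-06 × 111120 × 0.9975 ≈ 0.55421 m.
Error at 50.93° = 5e-06° × 111120 × cos 50.93° ≈ 0.5556 × 0.6303 = 0.35018 m.
The ratio reduces to cos 4.05° / cos 50.93° = 0.9975/0.6303 ≈ 1.5827.

1.58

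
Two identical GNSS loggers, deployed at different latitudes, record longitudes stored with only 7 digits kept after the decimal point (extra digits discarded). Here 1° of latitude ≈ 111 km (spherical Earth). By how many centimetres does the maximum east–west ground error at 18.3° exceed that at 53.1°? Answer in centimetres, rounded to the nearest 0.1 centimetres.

Truncating at 7 decimal places can drop up to a full unit in the last place, so the longitude may be off by as much as 1e-07°.
At 18.3°: 1e-07° × 111000 × cos 18.3° = 1e-07 × 111000 × 0.9494 ≈ 0.010539 m.
Error at 53.1° = 1e-07° × 111000 × cos 53.1° ≈ 0.0111 × 0.6004 = 0.0066647 m.
Difference: 0.010539 − 0.0066647 = 0.003874 m.
That is 0.00387396 m = 0.3874 cm.

0.4 centimetres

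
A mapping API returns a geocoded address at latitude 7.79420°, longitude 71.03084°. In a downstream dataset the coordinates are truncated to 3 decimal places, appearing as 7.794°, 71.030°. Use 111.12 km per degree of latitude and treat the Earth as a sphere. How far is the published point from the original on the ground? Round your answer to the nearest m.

The latitude changed by +0.00020° and the longitude by +0.00084°.
N–S: 0.00020° × 111120 m/° = 22.224 m.
East–west at this latitude: 0.00084° × 111120 × cos 7.794° ≈ 0.00084 × 110093 = 92.4785 m.
Distance: √(22.224² + 92.4785²) ≈ 95.1114 m.

95 m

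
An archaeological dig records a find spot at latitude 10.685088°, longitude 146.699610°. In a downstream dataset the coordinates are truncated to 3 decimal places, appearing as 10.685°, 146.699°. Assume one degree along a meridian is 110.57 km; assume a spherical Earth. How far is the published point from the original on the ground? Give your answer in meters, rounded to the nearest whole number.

The latitude changed by +0.000088° and the longitude by +0.000610°.
N–S: 0.000088° × 110570 m/° = 9.73016 m.
E–W at 10.685°: 0.000610° × 110570 × cos 10.685° = 0.000610 × 110570 × 0.9827 ≈ 66.2782 m.
Combined displacement = (9.73016² + 66.2782²)^½ ≈ 66.9887 m.

67 meters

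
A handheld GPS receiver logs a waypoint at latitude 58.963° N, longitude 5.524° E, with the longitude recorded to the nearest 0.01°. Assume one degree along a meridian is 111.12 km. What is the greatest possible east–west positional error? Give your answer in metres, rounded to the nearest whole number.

286 metres

Rounding to 2 decimal places leaves the longitude within ±0.005° of the true value.
Parallels shrink by cos φ, so at 58.963° a degree of longitude is 111120 × 0.5156 ≈ 57292.5 m.
Maximum E–W displacement: 0.005 × 57292.5 = 286.463 m.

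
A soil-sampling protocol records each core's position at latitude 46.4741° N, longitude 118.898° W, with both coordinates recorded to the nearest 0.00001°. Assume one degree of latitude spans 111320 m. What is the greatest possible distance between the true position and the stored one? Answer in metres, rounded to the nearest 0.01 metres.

0.68 metres

Rounding to 5 decimal places leaves each coordinate within ±5e-06° of the true value.
Latitude error → 5e-06 × 111320 = 0.5566 m along the meridian.
Longitude error → 5e-06 × 111320 × cos 46.4741° = 5e-06 × 111320 × 0.6887 ≈ 0.383321 m.
Worst case both components are at the extreme and orthogonal: √(0.5566² + 0.383321²) ≈ 0.675824 m.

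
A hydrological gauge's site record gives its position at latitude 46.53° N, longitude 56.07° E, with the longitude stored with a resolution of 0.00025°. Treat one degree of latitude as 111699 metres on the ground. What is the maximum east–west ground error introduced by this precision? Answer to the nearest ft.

With a 0.00025° grid the true value lies within half a step, ±0.00025°/2 = ±0.000125°, of the stored one.
Parallels shrink by cos φ, so at 46.53° a degree of longitude is 111699 × 0.6880 ≈ 76846.1 m.
Maximum E–W displacement: 0.000125 × 76846.1 = 9.60576 m.
Converting: 9.60576 m × 3.2808 ft/m ≈ 31.515 ft.

32 ft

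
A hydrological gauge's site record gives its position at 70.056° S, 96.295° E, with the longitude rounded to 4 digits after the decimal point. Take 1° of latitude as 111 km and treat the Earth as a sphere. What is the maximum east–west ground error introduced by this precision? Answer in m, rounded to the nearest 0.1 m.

Rounding to 4 decimal places leaves the longitude within ±5e-05° of the true value.
At latitude 70.056° a degree of longitude spans 111000 m × cos 70.056° = 111000 × 0.3411 ≈ 37862.3 m.
So at most 5e-05° × 37862.3 ≈ 1.89311 m east–west.

1.9 m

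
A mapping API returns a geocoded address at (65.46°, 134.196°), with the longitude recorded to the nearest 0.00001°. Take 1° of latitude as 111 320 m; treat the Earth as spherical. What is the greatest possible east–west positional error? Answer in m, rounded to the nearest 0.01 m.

Rounding to 5 decimal places leaves the longitude within ±5e-06° of the true value.
At latitude 65.46° a degree of longitude spans 111320 m × cos 65.46° = 111320 × 0.4153 ≈ 46234.4 m.
Maximum E–W displacement: 5e-06 × 46234.4 = 0.231172 m.

0.23 m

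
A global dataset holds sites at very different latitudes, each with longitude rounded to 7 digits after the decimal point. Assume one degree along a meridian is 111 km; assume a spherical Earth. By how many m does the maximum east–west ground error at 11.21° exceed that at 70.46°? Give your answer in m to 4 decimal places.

0.0036 m

Rounding to 7 decimal places leaves the longitude within ±5e-08° of the true value.
Error at 11.21° = 5e-08° × 111000 × cos 11.21° ≈ 0.00555 × 0.9809 = 0.0054441 m.
At 70.46°: 5e-08° × 111000 × cos 70.46° = 5e-08 × 111000 × 0.3345 ≈ 0.0018563 m.
Difference: 0.0054441 − 0.0018563 = 0.0035878 m.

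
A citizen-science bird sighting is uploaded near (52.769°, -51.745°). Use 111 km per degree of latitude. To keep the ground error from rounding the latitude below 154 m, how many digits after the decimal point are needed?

3 decimal places

One degree of latitude covers 111000 m.
Rounding to N decimal places gives at most 0.5 × 10⁻ᴺ degrees of error, i.e. 0.5 × 10⁻ᴺ × 111000 m.
Need 0.5 × 111000 × 10⁻ᴺ ≤ 154 → 10⁻ᴺ ≤ 2.775e-03, so N ≥ 2.56.
At 2 places the error can reach 555 m, but 3 places keeps it to 55.5 m.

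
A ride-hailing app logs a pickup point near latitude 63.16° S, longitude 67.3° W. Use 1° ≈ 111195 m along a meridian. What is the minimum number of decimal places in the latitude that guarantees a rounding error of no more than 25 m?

One degree of latitude covers 111195 m.
With N decimal places the half-ulp bound is 0.5·10⁻ᴺ°, or 0.5·10⁻ᴺ × 111195 m on the ground.
Need 0.5 × 111195 × 10⁻ᴺ ≤ 25 → 10⁻ᴺ ≤ 4.497e-04, so N ≥ 3.35.
At 3 places the error can reach 55.6 m, but 4 places keeps it to 5.56 m.

4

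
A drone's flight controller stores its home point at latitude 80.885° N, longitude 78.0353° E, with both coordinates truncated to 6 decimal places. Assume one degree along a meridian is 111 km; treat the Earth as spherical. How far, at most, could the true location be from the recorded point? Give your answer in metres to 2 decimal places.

0.11 metres

Truncating at 6 decimal places can drop up to a full unit in the last place, so each coordinate may be off by as much as 1e-06°.
N–S: 1e-06° × 111000 m/° = 0.111 m.
E–W at 80.885°: 1e-06° × 111000 × cos 80.885° = 1e-06 × 111000 × 0.1584 ≈ 0.0175842 m.
The two errors are perpendicular, so the maximum displacement is √(0.111² + 0.0175842²) ≈ 0.112384 m.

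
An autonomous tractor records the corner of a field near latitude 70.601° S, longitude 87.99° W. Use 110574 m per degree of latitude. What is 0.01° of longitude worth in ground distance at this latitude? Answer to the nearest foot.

At 70.601° a degree of longitude is 110574 × cos 70.601° ≈ 36726.6 m, so 0.01° corresponds to 367.266 m.
In feet: 367.266 m ÷ 0.3048 ≈ 1204.9 ft.

1205 feet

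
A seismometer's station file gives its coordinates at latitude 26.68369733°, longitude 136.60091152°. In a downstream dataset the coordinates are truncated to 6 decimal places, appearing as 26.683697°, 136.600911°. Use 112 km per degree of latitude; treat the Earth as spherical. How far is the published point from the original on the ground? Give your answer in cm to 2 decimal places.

6.38 cm

The latitude changed by +0.00000033° and the longitude by +0.00000052°.
N–S: 0.00000033° × 112000 m/° = 0.03696 m.
East–west at this latitude: 0.00000052° × 112000 × cos 26.6837° ≈ 0.00000052 × 100072 = 0.0520374 m.
Hypotenuse of the two orthogonal shifts: √(0.03696² + 0.0520374²) = 0.0638274 m.
That is 0.0638274 m = 6.3827 cm.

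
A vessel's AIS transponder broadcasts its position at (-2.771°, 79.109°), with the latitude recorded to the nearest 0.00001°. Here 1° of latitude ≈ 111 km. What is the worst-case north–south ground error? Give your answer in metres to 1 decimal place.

0.6 metres

Rounding to 5 decimal places leaves the latitude within ±5e-06° of the true value.
Along the meridian that is 5e-06° × 111000 m/° = 0.555 m.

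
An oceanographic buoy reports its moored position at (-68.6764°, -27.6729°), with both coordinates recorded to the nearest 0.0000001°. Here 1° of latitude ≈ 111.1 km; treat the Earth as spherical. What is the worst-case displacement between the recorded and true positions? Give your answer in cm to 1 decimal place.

Rounding to 7 decimal places leaves each coordinate within ±5e-08° of the true value.
N–S: 5e-08° × 111100 m/° = 0.005555 m.
Longitude error → 5e-08 × 111100 × cos 68.6764° = 5e-08 × 111100 × 0.3636 ≈ 0.00201999 m.
The two errors are perpendicular, so the maximum displacement is √(0.005555² + 0.00201999²) ≈ 0.00591087 m.
That is 0.00591087 m = 0.59109 cm.

0.6 cm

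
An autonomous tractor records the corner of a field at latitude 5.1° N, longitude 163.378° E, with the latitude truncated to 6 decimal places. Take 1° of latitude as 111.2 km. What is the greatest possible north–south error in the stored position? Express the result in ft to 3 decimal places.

0.365 ft

Truncating at 6 decimal places can drop up to a full unit in the last place, so the latitude may be off by as much as 1e-06°.
So the N–S error is at most 1e-06 × 111200 = 0.1112 m.
In feet: 0.1112 m ÷ 0.3048 ≈ 0.36483 ft.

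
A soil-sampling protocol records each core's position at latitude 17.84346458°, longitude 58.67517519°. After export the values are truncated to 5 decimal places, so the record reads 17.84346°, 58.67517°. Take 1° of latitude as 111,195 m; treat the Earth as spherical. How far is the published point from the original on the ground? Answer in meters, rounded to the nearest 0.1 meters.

0.7 meters

The latitude changed by +0.00000458° and the longitude by +0.00000519°.
N–S: 0.00000458° × 111195 m/° = 0.509273 m.
E–W at 17.8435°: 0.00000519° × 111195 × cos 17.8435° = 0.00000519 × 111195 × 0.9519 ≈ 0.549342 m.
Distance: √(0.509273² + 0.549342²) ≈ 0.74909 m.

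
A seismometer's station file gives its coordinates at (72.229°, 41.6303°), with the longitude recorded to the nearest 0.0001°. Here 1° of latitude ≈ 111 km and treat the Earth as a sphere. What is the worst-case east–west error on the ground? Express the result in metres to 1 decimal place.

1.7 metres

Rounding to 4 decimal places leaves the longitude within ±5e-05° of the true value.
At latitude 72.229° a degree of longitude spans 111000 m × cos 72.229° = 111000 × 0.3052 ≈ 33878.7 m.
Maximum E–W displacement: 5e-05 × 33878.7 = 1.69393 m.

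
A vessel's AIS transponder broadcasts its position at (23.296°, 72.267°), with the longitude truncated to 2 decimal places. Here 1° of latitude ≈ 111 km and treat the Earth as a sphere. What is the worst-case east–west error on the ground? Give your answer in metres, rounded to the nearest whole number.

Truncating at 2 decimal places can drop up to a full unit in the last place, so the longitude may be off by as much as 0.01°.
One degree of longitude at 23.296° is 111000 × cos 23.296° ≈ 111000 × 0.9185 = 101951 m.
East–west error: 0.01° × 101951 m/° ≈ 1019.51 m.

1020 metres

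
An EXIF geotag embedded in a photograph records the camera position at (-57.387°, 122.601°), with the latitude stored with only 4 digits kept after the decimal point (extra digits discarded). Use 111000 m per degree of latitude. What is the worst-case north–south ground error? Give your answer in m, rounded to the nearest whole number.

Truncating at 4 decimal places can drop up to a full unit in the last place, so the latitude may be off by as much as 0.0001°.
Along the meridian that is 0.0001° × 111000 m/° = 11.1 m.

11 m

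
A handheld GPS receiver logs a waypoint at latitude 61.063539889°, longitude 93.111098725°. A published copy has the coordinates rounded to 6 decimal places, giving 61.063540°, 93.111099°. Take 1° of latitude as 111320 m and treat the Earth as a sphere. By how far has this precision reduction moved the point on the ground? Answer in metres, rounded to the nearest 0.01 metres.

Δlat = 61.063539889 − 61.063540 = -0.000000111°; Δlon = 93.111098725 − 93.111099 = -0.000000275°.
North–south shift: -0.000000111 × 111320 = -0.0123565 m.
E–W at 61.0635°: -0.000000275° × 111320 × cos 61.0635° = -0.000000275 × 111320 × 0.4838 ≈ -0.0148118 m.
Hypotenuse of the two orthogonal shifts: √(0.0123565² + 0.0148118²) = 0.0192892 m.

0.02 metres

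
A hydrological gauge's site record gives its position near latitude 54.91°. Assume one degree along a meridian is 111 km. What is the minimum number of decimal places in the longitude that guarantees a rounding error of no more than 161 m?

3

At 54.91° one degree of longitude covers 111000 × cos 54.91° ≈ 111000 × 0.5749 ≈ 63809.7 m.
N decimal places → at most half a unit in the last place, 0.5 × 10⁻ᴺ° = 63809.7/2 × 10⁻ᴺ m.
Setting 31904.9 × 10⁻ᴺ ≤ 161 gives 10ᴺ ≥ 198.2, i.e. N ≥ 2.30.
So 3 decimal places suffice (31.9 m); 2 would allow up to 319 m.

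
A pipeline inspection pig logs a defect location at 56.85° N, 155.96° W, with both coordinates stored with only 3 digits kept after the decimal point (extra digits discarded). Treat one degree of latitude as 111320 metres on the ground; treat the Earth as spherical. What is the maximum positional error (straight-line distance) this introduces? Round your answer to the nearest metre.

127 metres

Truncating at 3 decimal places can drop up to a full unit in the last place, so each coordinate may be off by as much as 0.001°.
N–S: 0.001° × 111320 m/° = 111.32 m.
East–west component at 56.85°: 0.001° × 111320 × cos 56.85° ≈ 0.001 × 60873.4 ≈ 60.8734 m.
Combining orthogonally: (111.32² + 60.8734²)^½ ≈ 126.877 m.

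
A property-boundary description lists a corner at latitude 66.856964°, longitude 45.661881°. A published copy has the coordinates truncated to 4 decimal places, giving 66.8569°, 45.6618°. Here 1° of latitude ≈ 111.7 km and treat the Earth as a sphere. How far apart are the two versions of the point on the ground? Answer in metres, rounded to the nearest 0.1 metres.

8.0 metres

Δlat = 66.856964 − 66.8569 = +0.000064°; Δlon = 45.661881 − 45.6618 = +0.000081°.
N–S: 0.000064° × 111700 m/° = 7.1488 m.
E–W at 66.8569°: 0.000081° × 111700 × cos 66.8569° = 0.000081 × 111700 × 0.3930 ≈ 3.55601 m.
Distance: √(7.1488² + 3.55601²) ≈ 7.98439 m.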